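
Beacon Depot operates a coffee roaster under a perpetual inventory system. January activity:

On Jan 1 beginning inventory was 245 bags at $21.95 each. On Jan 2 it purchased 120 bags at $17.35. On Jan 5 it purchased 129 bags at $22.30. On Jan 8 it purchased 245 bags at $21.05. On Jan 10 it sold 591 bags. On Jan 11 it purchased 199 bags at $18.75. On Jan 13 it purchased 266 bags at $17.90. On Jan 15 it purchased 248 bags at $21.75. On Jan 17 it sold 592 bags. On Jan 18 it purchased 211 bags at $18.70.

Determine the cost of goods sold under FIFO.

COGS = $23,610.45

Jan 10, 591 sold [FIFO — oldest first]: 245 @ $21.95 + 120 @ $17.35 + 129 @ $22.30 + 97 @ $21.05 = $12,378.30
Jan 17, 592 sold [FIFO — oldest first]: 148 @ $21.05 + 199 @ $18.75 + 245 @ $17.90 = $11,232.15
Total COGS = $12,378.30 + $11,232.15 = $23,610.45
Ending inventory: 21 @ $17.90 + 248 @ $21.75 + 211 @ $18.70 = $9,715.60
Check: goods available $33,326.05 = COGS $23,610.45 + ending $9,715.60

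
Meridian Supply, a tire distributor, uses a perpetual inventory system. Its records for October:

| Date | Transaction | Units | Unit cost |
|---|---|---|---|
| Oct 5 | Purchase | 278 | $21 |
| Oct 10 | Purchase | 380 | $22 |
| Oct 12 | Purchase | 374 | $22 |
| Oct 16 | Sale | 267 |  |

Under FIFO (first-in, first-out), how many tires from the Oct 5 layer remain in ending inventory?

Oct 16, 267 sold [FIFO — oldest first]: 267 @ $21 = $5,607
Ending inventory: 11 @ $21 + 380 @ $22 + 374 @ $22 = $16,819

11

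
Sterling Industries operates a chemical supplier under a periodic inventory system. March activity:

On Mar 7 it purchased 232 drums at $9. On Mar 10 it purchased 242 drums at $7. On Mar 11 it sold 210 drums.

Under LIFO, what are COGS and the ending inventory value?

Mar 11, 210 sold [LIFO — newest first]: 210 @ $7 = $1,470
Ending inventory: 232 @ $9 + 32 @ $7 = $2,312
Check: goods available $3,782 = COGS $1,470 + ending $2,312

COGS = $1,470; ending inventory = $2,312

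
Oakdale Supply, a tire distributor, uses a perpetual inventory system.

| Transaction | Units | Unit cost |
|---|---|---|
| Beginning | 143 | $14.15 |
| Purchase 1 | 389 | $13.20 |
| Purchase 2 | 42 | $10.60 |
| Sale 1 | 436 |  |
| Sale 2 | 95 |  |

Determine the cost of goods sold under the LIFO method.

Sale 1 (436) [LIFO — newest first]: 42 @ $10.60 + 389 @ $13.20 + 5 @ $14.15 = $5,650.75
Sale 2 (95) [LIFO — newest first]: 95 @ $14.15 = $1,344.25
Total COGS = $5,650.75 + $1,344.25 = $6,995.00
Ending inventory: 43 @ $14.15 = $608.45
Check: goods available $7,603.45 = COGS $6,995.00 + ending $608.45

COGS = $6,995.00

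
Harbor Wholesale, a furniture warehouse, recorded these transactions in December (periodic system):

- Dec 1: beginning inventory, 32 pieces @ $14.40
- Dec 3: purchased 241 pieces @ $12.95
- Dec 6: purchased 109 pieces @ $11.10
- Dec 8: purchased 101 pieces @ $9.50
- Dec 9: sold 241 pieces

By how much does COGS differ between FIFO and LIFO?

$596.50

FIFO COGS: 32 @ $14.40 + 209 @ $12.95 = $3,167.35
LIFO COGS: 101 @ $9.50 + 109 @ $11.10 + 31 @ $12.95 = $2,570.85
Difference = |$3,167.35 − $2,570.85| = $596.50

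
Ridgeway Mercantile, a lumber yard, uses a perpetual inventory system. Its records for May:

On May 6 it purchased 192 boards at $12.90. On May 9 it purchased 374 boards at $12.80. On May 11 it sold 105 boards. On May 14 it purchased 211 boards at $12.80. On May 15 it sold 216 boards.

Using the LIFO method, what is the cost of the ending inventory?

Ending inventory = $5,856.00

May 11, 105 sold [LIFO — newest first]: 105 @ $12.80 = $1,344.00
May 15, 216 sold [LIFO — newest first]: 211 @ $12.80 + 5 @ $12.80 = $2,764.80
Total COGS = $1,344.00 + $2,764.80 = $4,108.80
Ending inventory: 192 @ $12.90 + 264 @ $12.80 = $5,856.00
Check: goods available $9,964.80 = COGS $4,108.80 + ending $5,856.00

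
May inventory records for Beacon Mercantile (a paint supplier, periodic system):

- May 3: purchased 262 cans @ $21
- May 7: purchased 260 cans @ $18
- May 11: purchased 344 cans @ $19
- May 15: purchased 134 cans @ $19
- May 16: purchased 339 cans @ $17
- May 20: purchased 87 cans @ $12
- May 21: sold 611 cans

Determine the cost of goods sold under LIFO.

May 21, 611 sold [LIFO — newest first]: 87 @ $12 + 339 @ $17 + 134 @ $19 + 51 @ $19 = $10,322
Ending inventory: 262 @ $21 + 260 @ $18 + 293 @ $19 = $15,749
Check: goods available $26,071 = COGS $10,322 + ending $15,749

COGS = $10,322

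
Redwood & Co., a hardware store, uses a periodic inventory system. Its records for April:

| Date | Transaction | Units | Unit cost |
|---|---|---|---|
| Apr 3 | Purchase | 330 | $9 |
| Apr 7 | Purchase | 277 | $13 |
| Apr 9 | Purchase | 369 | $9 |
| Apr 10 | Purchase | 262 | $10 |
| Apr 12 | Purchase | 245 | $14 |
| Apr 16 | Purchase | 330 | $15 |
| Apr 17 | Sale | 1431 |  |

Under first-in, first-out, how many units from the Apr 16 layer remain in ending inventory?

Apr 17, 1431 sold [FIFO — oldest first]: 330 @ $9 + 277 @ $13 + 369 @ $9 + 262 @ $10 + 193 @ $14 = $15,214
Ending inventory: 52 @ $14 + 330 @ $15 = $5,678

330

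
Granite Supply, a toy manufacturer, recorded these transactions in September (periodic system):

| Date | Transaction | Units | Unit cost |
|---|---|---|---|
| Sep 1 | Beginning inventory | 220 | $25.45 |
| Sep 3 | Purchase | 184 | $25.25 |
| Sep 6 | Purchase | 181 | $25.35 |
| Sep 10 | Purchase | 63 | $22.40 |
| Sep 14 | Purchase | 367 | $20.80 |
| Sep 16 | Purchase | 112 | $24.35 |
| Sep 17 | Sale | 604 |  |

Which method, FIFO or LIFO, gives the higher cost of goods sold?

FIFO COGS: 220 @ $25.45 + 184 @ $25.25 + 181 @ $25.35 + 19 @ $22.40 = $15,258.95
LIFO COGS: 112 @ $24.35 + 367 @ $20.80 + 63 @ $22.40 + 62 @ $25.35 = $13,343.70

FIFO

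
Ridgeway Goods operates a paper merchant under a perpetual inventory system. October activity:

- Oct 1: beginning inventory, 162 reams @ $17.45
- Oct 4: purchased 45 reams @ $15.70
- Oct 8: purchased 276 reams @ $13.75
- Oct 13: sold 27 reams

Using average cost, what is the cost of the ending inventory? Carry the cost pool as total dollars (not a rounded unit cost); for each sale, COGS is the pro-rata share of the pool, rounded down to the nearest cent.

Ending inventory = $6,918.74

After Oct 1: 162 on hand, pool $2,826.90 (≈ $17.4500 each)
After Oct 4: 207 on hand, pool $3,533.40 (≈ $17.0696 each)
After Oct 8: 483 on hand, pool $7,328.40 (≈ $15.1727 each)
Oct 13, sell 27: 27/483 × $7,328.40 → $409.66
Ending inventory (cost pool remaining) = $6,918.74
Check: goods available $7,328.40 = COGS $409.66 + ending $6,918.74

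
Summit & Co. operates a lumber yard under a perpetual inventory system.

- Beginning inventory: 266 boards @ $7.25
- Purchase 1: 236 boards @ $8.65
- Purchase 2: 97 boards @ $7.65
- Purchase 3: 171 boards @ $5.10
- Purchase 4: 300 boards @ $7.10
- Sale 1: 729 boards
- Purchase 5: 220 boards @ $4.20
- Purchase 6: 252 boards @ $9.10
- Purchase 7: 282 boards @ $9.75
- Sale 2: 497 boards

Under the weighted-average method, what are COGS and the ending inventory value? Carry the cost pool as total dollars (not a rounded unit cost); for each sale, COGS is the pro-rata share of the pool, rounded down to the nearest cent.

COGS = $9,079.63; ending inventory = $4,601.12

After Beginning: 266 on hand, pool $1,928.50 (≈ $7.2500 each)
After Purchase 1: 502 on hand, pool $3,969.90 (≈ $7.9082 each)
After Purchase 2: 599 on hand, pool $4,711.95 (≈ $7.8664 each)
After Purchase 3: 770 on hand, pool $5,584.05 (≈ $7.2520 each)
After Purchase 4: 1070 on hand, pool $7,714.05 (≈ $7.2094 each)
Sale 1, sell 729: 729/1070 × $7,714.05 → $5,255.64
After Purchase 5: 561 on hand, pool $3,382.41 (≈ $6.0293 each)
After Purchase 6: 813 on hand, pool $5,675.61 (≈ $6.9811 each)
After Purchase 7: 1095 on hand, pool $8,425.11 (≈ $7.6942 each)
Sale 2, sell 497: 497/1095 × $8,425.11 → $3,823.99
Total COGS = $5,255.64 + $3,823.99 = $9,079.63
Ending inventory (cost pool remaining) = $4,601.12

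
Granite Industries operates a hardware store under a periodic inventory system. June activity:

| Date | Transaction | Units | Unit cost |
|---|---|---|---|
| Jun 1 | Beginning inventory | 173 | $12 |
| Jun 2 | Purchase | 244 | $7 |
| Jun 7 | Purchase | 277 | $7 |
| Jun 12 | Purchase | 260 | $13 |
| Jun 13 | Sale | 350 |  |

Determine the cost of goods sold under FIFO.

COGS = $3,315

Jun 13, 350 sold [FIFO — oldest first]: 173 @ $12 + 177 @ $7 = $3,315
Ending inventory: 67 @ $7 + 277 @ $7 + 260 @ $13 = $5,788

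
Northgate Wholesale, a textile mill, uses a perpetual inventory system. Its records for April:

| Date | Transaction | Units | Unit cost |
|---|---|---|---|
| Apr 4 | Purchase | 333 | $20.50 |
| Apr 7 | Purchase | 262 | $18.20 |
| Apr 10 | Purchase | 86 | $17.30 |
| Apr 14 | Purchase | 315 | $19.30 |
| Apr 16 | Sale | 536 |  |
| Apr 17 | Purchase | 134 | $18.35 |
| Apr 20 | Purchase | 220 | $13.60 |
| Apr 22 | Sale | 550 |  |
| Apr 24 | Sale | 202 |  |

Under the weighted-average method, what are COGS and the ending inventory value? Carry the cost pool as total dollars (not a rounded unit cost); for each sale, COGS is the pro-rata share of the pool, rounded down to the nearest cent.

COGS = $23,523.83; ending inventory = $1,089.27

After Apr 4: 333 on hand, pool $6,826.50 (≈ $20.5000 each)
After Apr 7: 595 on hand, pool $11,594.90 (≈ $19.4872 each)
After Apr 10: 681 on hand, pool $13,082.70 (≈ $19.2110 each)
After Apr 14: 996 on hand, pool $19,162.20 (≈ $19.2392 each)
Apr 16, sell 536: 536/996 × $19,162.20 → $10,312.18
After Apr 17: 594 on hand, pool $11,308.92 (≈ $19.0386 each)
After Apr 20: 814 on hand, pool $14,300.92 (≈ $17.5687 each)
Apr 22, sell 550: 550/814 × $14,300.92 → $9,662.78
Apr 24, sell 202: 202/264 × $4,638.14 → $3,548.87
Total COGS = $10,312.18 + $9,662.78 + $3,548.87 = $23,523.83
Ending inventory (cost pool remaining) = $1,089.27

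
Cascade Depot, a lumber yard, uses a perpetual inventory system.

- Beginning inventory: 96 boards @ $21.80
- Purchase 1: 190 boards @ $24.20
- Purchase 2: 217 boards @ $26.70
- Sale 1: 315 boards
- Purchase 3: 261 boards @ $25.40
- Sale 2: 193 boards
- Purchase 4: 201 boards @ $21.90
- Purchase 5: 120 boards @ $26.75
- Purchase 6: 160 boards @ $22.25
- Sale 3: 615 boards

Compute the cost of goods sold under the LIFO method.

COGS = $27,564.00

Sale 1 (315) [LIFO — newest first]: 217 @ $26.70 + 98 @ $24.20 = $8,165.50
Sale 2 (193) [LIFO — newest first]: 193 @ $25.40 = $4,902.20
Sale 3 (615) [LIFO — newest first]: 160 @ $22.25 + 120 @ $26.75 + 201 @ $21.90 + 68 @ $25.40 + 66 @ $24.20 = $14,496.30
Total COGS = $8,165.50 + $4,902.20 + $14,496.30 = $27,564.00
Ending inventory: 96 @ $21.80 + 26 @ $24.20 = $2,722.00
Check: goods available $30,286.00 = COGS $27,564.00 + ending $2,722.00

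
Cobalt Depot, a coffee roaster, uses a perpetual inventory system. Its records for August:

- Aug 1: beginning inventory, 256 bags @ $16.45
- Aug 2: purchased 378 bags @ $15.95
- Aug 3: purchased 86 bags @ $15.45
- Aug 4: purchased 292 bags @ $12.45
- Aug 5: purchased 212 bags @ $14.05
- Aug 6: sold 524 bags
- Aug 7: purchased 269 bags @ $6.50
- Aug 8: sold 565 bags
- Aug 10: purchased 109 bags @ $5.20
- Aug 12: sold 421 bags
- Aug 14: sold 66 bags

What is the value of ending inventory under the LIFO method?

Ending inventory = $427.70

Aug 6, 524 sold [LIFO — newest first]: 212 @ $14.05 + 292 @ $12.45 + 20 @ $15.45 = $6,923.00
Aug 8, 565 sold [LIFO — newest first]: 269 @ $6.50 + 66 @ $15.45 + 230 @ $15.95 = $6,436.70
Aug 12, 421 sold [LIFO — newest first]: 109 @ $5.20 + 148 @ $15.95 + 164 @ $16.45 = $5,625.20
Aug 14, 66 sold [LIFO — newest first]: 66 @ $16.45 = $1,085.70
Total COGS = $6,923.00 + $6,436.70 + $5,625.20 + $1,085.70 = $20,070.60
Ending inventory: 26 @ $16.45 = $427.70
Check: goods available $20,498.30 = COGS $20,070.60 + ending $427.70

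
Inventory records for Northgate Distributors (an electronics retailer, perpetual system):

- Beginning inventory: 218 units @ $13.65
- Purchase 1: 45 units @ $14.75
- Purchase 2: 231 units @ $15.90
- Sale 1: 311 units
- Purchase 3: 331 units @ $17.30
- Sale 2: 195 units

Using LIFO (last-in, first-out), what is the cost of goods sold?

COGS = $8,187.90

Sale 1 (311) [LIFO — newest first]: 231 @ $15.90 + 45 @ $14.75 + 35 @ $13.65 = $4,814.40
Sale 2 (195) [LIFO — newest first]: 195 @ $17.30 = $3,373.50
Total COGS = $4,814.40 + $3,373.50 = $8,187.90
Ending inventory: 183 @ $13.65 + 136 @ $17.30 = $4,850.75
Check: goods available $13,038.65 = COGS $8,187.90 + ending $4,850.75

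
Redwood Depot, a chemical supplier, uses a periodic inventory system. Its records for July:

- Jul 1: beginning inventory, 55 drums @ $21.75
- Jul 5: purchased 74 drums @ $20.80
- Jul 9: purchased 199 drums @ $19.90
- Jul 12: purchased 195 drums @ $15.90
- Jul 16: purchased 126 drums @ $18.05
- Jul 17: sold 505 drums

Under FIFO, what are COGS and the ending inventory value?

COGS = $9,509.85; ending inventory = $2,560.50

Jul 17, 505 sold [FIFO — oldest first]: 55 @ $21.75 + 74 @ $20.80 + 199 @ $19.90 + 177 @ $15.90 = $9,509.85
Ending inventory: 18 @ $15.90 + 126 @ $18.05 = $2,560.50
Check: goods available $12,070.35 = COGS $9,509.85 + ending $2,560.50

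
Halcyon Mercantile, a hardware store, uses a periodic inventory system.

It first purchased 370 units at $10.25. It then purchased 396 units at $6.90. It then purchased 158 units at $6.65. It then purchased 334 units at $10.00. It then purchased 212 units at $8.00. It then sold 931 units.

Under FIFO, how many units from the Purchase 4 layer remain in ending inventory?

Sale 1 (931) [FIFO — oldest first]: 370 @ $10.25 + 396 @ $6.90 + 158 @ $6.65 + 7 @ $10.00 = $7,645.60
Ending inventory: 327 @ $10.00 + 212 @ $8.00 = $4,966.00

327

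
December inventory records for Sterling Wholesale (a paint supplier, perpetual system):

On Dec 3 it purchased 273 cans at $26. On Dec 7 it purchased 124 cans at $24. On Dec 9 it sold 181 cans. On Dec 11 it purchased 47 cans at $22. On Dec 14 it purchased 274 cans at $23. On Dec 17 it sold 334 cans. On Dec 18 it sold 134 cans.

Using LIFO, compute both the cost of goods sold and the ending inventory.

Dec 9, 181 sold [LIFO — newest first]: 124 @ $24 + 57 @ $26 = $4,458
Dec 17, 334 sold [LIFO — newest first]: 274 @ $23 + 47 @ $22 + 13 @ $26 = $7,674
Dec 18, 134 sold [LIFO — newest first]: 134 @ $26 = $3,484
Total COGS = $4,458 + $7,674 + $3,484 = $15,616
Ending inventory: 69 @ $26 = $1,794

COGS = $15,616; ending inventory = $1,794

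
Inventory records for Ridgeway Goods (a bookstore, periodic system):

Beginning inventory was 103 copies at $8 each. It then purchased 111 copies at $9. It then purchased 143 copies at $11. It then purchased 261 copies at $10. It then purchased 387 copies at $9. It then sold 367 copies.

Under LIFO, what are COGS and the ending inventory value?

Sale 1 (367) [LIFO — newest first]: 367 @ $9 = $3,303
Ending inventory: 103 @ $8 + 111 @ $9 + 143 @ $11 + 261 @ $10 + 20 @ $9 = $6,186

COGS = $3,303; ending inventory = $6,186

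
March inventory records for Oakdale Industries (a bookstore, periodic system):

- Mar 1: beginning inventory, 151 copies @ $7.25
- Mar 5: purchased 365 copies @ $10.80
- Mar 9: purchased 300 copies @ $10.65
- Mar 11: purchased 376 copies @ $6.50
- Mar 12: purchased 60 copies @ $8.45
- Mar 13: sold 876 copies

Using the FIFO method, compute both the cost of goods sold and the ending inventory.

COGS = $8,621.75; ending inventory = $2,561.00

Mar 13, 876 sold [FIFO — oldest first]: 151 @ $7.25 + 365 @ $10.80 + 300 @ $10.65 + 60 @ $6.50 = $8,621.75
Ending inventory: 316 @ $6.50 + 60 @ $8.45 = $2,561.00
Check: goods available $11,182.75 = COGS $8,621.75 + ending $2,561.00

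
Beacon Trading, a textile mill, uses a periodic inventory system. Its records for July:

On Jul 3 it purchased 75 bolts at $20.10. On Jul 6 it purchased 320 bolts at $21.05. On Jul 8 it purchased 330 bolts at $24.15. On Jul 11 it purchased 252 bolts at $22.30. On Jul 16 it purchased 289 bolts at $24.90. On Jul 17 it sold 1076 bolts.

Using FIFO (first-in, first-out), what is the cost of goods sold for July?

COGS = $24,297.70

Jul 17, 1076 sold [FIFO — oldest first]: 75 @ $20.10 + 320 @ $21.05 + 330 @ $24.15 + 252 @ $22.30 + 99 @ $24.90 = $24,297.70
Ending inventory: 190 @ $24.90 = $4,731.00
Check: goods available $29,028.70 = COGS $24,297.70 + ending $4,731.00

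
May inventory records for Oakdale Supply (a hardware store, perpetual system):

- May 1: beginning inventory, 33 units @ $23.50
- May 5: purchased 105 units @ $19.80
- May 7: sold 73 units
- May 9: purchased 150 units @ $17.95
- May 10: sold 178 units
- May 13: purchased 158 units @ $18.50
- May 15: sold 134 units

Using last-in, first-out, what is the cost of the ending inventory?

May 7, 73 sold [LIFO — newest first]: 73 @ $19.80 = $1,445.40
May 10, 178 sold [LIFO — newest first]: 150 @ $17.95 + 28 @ $19.80 = $3,246.90
May 15, 134 sold [LIFO — newest first]: 134 @ $18.50 = $2,479.00
Total COGS = $1,445.40 + $3,246.90 + $2,479.00 = $7,171.30
Ending inventory: 33 @ $23.50 + 4 @ $19.80 + 24 @ $18.50 = $1,298.70

Ending inventory = $1,298.70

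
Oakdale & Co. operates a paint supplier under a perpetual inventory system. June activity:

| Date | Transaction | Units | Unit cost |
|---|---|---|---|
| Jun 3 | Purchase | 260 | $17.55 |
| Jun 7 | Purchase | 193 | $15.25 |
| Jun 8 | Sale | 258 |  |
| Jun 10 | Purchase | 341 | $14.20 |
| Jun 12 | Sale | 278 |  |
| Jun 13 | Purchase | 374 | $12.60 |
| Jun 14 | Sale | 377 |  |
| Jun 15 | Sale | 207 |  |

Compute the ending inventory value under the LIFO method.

Jun 8, 258 sold [LIFO — newest first]: 193 @ $15.25 + 65 @ $17.55 = $4,084.00
Jun 12, 278 sold [LIFO — newest first]: 278 @ $14.20 = $3,947.60
Jun 14, 377 sold [LIFO — newest first]: 374 @ $12.60 + 3 @ $14.20 = $4,755.00
Jun 15, 207 sold [LIFO — newest first]: 60 @ $14.20 + 147 @ $17.55 = $3,431.85
Total COGS = $4,084.00 + $3,947.60 + $4,755.00 + $3,431.85 = $16,218.45
Ending inventory: 48 @ $17.55 = $842.40
Check: goods available $17,060.85 = COGS $16,218.45 + ending $842.40

Ending inventory = $842.40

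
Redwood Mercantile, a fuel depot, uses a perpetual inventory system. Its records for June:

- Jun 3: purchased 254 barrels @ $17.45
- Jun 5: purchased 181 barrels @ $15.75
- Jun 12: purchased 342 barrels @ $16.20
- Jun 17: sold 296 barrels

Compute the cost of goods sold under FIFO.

Jun 17, 296 sold [FIFO — oldest first]: 254 @ $17.45 + 42 @ $15.75 = $5,093.80
Ending inventory: 139 @ $15.75 + 342 @ $16.20 = $7,729.65

COGS = $5,093.80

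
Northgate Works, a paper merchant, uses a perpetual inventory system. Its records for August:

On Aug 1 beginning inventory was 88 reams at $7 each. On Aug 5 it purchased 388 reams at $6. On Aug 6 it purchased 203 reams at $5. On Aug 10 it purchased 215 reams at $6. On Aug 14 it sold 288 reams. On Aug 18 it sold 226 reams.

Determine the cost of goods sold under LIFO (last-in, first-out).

Aug 14, 288 sold [LIFO — newest first]: 215 @ $6 + 73 @ $5 = $1,655
Aug 18, 226 sold [LIFO — newest first]: 130 @ $5 + 96 @ $6 = $1,226
Total COGS = $1,655 + $1,226 = $2,881
Ending inventory: 88 @ $7 + 292 @ $6 = $2,368
Check: goods available $5,249 = COGS $2,881 + ending $2,368

COGS = $2,881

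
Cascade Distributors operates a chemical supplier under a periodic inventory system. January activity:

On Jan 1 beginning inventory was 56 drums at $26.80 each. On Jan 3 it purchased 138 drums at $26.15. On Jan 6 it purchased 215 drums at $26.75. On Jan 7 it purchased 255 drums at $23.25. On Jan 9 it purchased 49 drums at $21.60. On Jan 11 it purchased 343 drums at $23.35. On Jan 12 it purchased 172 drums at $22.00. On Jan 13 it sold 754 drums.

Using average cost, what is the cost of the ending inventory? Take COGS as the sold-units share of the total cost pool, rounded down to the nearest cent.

Jan 13, sell 754: 754/1228 × $29,640.95 → $18,199.73
Ending inventory (cost pool remaining) = $11,441.22
Check: goods available $29,640.95 = COGS $18,199.73 + ending $11,441.22

Ending inventory = $11,441.22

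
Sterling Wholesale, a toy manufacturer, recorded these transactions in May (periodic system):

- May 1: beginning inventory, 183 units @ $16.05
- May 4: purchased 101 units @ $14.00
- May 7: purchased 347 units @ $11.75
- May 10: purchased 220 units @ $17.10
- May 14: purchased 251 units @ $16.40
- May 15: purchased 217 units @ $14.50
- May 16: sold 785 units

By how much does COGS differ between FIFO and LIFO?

FIFO COGS: 183 @ $16.05 + 101 @ $14.00 + 347 @ $11.75 + 154 @ $17.10 = $11,061.80
LIFO COGS: 217 @ $14.50 + 251 @ $16.40 + 220 @ $17.10 + 97 @ $11.75 = $12,164.65
Difference = |$11,061.80 − $12,164.65| = $1,102.85

$1,102.85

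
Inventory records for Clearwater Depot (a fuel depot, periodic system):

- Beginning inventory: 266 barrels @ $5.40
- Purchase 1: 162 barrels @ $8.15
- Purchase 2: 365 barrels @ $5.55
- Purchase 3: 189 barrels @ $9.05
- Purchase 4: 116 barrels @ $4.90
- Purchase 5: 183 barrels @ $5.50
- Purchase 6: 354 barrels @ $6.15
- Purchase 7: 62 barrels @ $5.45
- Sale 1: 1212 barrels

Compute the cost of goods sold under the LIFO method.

Sale 1 (1212) [LIFO — newest first]: 62 @ $5.45 + 354 @ $6.15 + 183 @ $5.50 + 116 @ $4.90 + 189 @ $9.05 + 308 @ $5.55 = $7,509.75
Ending inventory: 266 @ $5.40 + 162 @ $8.15 + 57 @ $5.55 = $3,073.05
Check: goods available $10,582.80 = COGS $7,509.75 + ending $3,073.05

COGS = $7,509.75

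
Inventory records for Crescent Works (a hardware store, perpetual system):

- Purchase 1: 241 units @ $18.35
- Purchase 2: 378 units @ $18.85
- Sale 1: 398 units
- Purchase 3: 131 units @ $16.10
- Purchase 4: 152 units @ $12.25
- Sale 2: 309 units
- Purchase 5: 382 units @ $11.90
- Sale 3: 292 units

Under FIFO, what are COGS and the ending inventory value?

Sale 1 (398) [FIFO — oldest first]: 241 @ $18.35 + 157 @ $18.85 = $7,381.80
Sale 2 (309) [FIFO — oldest first]: 221 @ $18.85 + 88 @ $16.10 = $5,582.65
Sale 3 (292) [FIFO — oldest first]: 43 @ $16.10 + 152 @ $12.25 + 97 @ $11.90 = $3,708.60
Total COGS = $7,381.80 + $5,582.65 + $3,708.60 = $16,673.05
Ending inventory: 285 @ $11.90 = $3,391.50
Check: goods available $20,064.55 = COGS $16,673.05 + ending $3,391.50

COGS = $16,673.05; ending inventory = $3,391.50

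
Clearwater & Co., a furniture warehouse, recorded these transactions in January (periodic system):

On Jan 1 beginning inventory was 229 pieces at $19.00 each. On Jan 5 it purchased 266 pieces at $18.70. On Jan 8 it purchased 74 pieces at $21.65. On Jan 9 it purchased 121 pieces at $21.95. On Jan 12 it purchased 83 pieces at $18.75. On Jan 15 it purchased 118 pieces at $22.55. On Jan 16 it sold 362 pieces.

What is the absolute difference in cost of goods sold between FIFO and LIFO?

$901.00

FIFO COGS: 229 @ $19.00 + 133 @ $18.70 = $6,838.10
LIFO COGS: 118 @ $22.55 + 83 @ $18.75 + 121 @ $21.95 + 40 @ $21.65 = $7,739.10
Difference = |$6,838.10 − $7,739.10| = $901.00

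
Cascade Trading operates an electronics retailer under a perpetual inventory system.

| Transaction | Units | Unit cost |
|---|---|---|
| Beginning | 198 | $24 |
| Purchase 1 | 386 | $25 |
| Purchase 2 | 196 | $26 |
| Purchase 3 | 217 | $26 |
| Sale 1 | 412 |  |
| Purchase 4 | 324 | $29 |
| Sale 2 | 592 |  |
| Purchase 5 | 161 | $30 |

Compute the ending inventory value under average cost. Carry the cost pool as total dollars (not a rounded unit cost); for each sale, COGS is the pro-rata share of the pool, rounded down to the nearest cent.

Ending inventory = $13,250.96

After Beginning: 198 on hand, pool $4,752.00 (≈ $24.0000 each)
After Purchase 1: 584 on hand, pool $14,402.00 (≈ $24.6610 each)
After Purchase 2: 780 on hand, pool $19,498.00 (≈ $24.9974 each)
After Purchase 3: 997 on hand, pool $25,140.00 (≈ $25.2156 each)
Sale 1, sell 412: 412/997 × $25,140.00 → $10,388.84
After Purchase 4: 909 on hand, pool $24,147.16 (≈ $26.5645 each)
Sale 2, sell 592: 592/909 × $24,147.16 → $15,726.20
After Purchase 5: 478 on hand, pool $13,250.96 (≈ $27.7217 each)
Total COGS = $10,388.84 + $15,726.20 = $26,115.04
Ending inventory (cost pool remaining) = $13,250.96
Check: goods available $39,366.00 = COGS $26,115.04 + ending $13,250.96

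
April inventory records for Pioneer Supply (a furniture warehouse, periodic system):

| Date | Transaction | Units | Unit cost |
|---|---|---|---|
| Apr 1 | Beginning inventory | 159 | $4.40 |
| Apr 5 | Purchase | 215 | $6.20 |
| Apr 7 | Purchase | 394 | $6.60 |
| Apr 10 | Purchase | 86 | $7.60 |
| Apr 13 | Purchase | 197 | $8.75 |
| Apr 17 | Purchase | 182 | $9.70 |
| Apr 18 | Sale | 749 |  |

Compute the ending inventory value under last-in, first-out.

Ending inventory = $2,758.60

Apr 18, 749 sold [LIFO — newest first]: 182 @ $9.70 + 197 @ $8.75 + 86 @ $7.60 + 284 @ $6.60 = $6,017.15
Ending inventory: 159 @ $4.40 + 215 @ $6.20 + 110 @ $6.60 = $2,758.60
Check: goods available $8,775.75 = COGS $6,017.15 + ending $2,758.60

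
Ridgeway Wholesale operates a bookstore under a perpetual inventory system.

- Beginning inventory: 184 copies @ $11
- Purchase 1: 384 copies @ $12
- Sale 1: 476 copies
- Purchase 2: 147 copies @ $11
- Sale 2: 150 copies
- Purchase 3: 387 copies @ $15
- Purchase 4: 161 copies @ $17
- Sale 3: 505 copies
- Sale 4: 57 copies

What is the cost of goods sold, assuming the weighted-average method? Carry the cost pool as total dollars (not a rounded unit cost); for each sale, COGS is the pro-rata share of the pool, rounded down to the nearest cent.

After Beginning: 184 on hand, pool $2,024.00 (≈ $11.0000 each)
After Purchase 1: 568 on hand, pool $6,632.00 (≈ $11.6761 each)
Sale 1, sell 476: 476/568 × $6,632.00 → $5,557.80
After Purchase 2: 239 on hand, pool $2,691.20 (≈ $11.2603 each)
Sale 2, sell 150: 150/239 × $2,691.20 → $1,689.03
After Purchase 3: 476 on hand, pool $6,807.17 (≈ $14.3008 each)
After Purchase 4: 637 on hand, pool $9,544.17 (≈ $14.9830 each)
Sale 3, sell 505: 505/637 × $9,544.17 → $7,566.41
Sale 4, sell 57: 57/132 × $1,977.76 → $854.03
Total COGS = $5,557.80 + $1,689.03 + $7,566.41 + $854.03 = $15,667.27
Ending inventory (cost pool remaining) = $1,123.73

COGS = $15,667.27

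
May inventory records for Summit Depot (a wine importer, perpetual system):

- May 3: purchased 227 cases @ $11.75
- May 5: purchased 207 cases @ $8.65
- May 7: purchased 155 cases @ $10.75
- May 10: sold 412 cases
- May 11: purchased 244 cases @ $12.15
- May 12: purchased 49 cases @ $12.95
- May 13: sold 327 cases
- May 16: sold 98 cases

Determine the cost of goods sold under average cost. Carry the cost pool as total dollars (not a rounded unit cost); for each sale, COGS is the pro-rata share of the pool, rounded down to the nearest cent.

After May 3: 227 on hand, pool $2,667.25 (≈ $11.7500 each)
After May 5: 434 on hand, pool $4,457.80 (≈ $10.2714 each)
After May 7: 589 on hand, pool $6,124.05 (≈ $10.3974 each)
May 10, sell 412: 412/589 × $6,124.05 → $4,283.71
After May 11: 421 on hand, pool $4,804.94 (≈ $11.4132 each)
After May 12: 470 on hand, pool $5,439.49 (≈ $11.5734 each)
May 13, sell 327: 327/470 × $5,439.49 → $3,784.49
May 16, sell 98: 98/143 × $1,655.00 → $1,134.19
Total COGS = $4,283.71 + $3,784.49 + $1,134.19 = $9,202.39
Ending inventory (cost pool remaining) = $520.81

COGS = $9,202.39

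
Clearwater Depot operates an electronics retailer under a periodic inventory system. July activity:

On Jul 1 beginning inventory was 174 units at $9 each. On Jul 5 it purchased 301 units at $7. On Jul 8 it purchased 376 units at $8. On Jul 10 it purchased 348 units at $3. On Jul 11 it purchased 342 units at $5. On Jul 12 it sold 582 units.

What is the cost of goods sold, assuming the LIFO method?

COGS = $2,430

Jul 12, 582 sold [LIFO — newest first]: 342 @ $5 + 240 @ $3 = $2,430
Ending inventory: 174 @ $9 + 301 @ $7 + 376 @ $8 + 108 @ $3 = $7,005
Check: goods available $9,435 = COGS $2,430 + ending $7,005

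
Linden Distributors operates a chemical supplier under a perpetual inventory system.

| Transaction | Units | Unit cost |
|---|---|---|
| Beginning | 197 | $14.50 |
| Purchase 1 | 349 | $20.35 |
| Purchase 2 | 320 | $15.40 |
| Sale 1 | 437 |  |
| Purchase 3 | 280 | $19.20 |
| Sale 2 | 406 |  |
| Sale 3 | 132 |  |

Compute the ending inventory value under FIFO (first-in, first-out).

Sale 1 (437) [FIFO — oldest first]: 197 @ $14.50 + 240 @ $20.35 = $7,740.50
Sale 2 (406) [FIFO — oldest first]: 109 @ $20.35 + 297 @ $15.40 = $6,791.95
Sale 3 (132) [FIFO — oldest first]: 23 @ $15.40 + 109 @ $19.20 = $2,447.00
Total COGS = $7,740.50 + $6,791.95 + $2,447.00 = $16,979.45
Ending inventory: 171 @ $19.20 = $3,283.20

Ending inventory = $3,283.20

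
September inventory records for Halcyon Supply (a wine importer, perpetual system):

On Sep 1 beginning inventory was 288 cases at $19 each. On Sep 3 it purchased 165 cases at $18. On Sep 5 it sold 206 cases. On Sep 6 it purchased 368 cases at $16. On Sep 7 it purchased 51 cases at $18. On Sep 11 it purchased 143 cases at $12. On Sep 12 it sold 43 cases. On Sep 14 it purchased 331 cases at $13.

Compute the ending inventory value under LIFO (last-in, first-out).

Ending inventory = $17,002

Sep 5, 206 sold [LIFO — newest first]: 165 @ $18 + 41 @ $19 = $3,749
Sep 12, 43 sold [LIFO — newest first]: 43 @ $12 = $516
Total COGS = $3,749 + $516 = $4,265
Ending inventory: 247 @ $19 + 368 @ $16 + 51 @ $18 + 100 @ $12 + 331 @ $13 = $17,002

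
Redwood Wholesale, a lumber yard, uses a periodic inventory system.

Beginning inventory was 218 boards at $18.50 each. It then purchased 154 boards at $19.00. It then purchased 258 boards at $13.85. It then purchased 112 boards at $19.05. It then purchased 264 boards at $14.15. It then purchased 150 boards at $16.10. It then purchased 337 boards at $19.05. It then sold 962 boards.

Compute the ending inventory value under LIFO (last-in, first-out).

Ending inventory = $9,161.15

Sale 1 (962) [LIFO — newest first]: 337 @ $19.05 + 150 @ $16.10 + 264 @ $14.15 + 112 @ $19.05 + 99 @ $13.85 = $16,075.20
Ending inventory: 218 @ $18.50 + 154 @ $19.00 + 159 @ $13.85 = $9,161.15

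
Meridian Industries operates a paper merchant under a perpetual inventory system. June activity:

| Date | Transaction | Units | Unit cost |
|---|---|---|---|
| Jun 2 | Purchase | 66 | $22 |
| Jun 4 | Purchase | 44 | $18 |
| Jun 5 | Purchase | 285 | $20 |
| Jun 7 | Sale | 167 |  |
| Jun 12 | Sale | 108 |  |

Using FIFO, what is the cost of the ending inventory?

Jun 7, 167 sold [FIFO — oldest first]: 66 @ $22 + 44 @ $18 + 57 @ $20 = $3,384
Jun 12, 108 sold [FIFO — oldest first]: 108 @ $20 = $2,160
Total COGS = $3,384 + $2,160 = $5,544
Ending inventory: 120 @ $20 = $2,400

Ending inventory = $2,400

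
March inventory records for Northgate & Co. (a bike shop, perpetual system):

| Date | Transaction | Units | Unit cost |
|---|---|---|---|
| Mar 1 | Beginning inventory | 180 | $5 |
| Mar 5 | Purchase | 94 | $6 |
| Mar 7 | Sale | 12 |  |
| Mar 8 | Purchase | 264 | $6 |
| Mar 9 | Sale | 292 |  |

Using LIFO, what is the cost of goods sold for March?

Mar 7, 12 sold [LIFO — newest first]: 12 @ $6 = $72
Mar 9, 292 sold [LIFO — newest first]: 264 @ $6 + 28 @ $6 = $1,752
Total COGS = $72 + $1,752 = $1,824
Ending inventory: 180 @ $5 + 54 @ $6 = $1,224

COGS = $1,824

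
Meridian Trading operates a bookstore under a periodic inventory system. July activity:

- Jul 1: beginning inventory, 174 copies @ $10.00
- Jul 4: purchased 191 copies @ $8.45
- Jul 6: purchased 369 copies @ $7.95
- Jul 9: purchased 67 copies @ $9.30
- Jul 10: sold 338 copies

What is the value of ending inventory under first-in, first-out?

Jul 10, 338 sold [FIFO — oldest first]: 174 @ $10.00 + 164 @ $8.45 = $3,125.80
Ending inventory: 27 @ $8.45 + 369 @ $7.95 + 67 @ $9.30 = $3,784.80

Ending inventory = $3,784.80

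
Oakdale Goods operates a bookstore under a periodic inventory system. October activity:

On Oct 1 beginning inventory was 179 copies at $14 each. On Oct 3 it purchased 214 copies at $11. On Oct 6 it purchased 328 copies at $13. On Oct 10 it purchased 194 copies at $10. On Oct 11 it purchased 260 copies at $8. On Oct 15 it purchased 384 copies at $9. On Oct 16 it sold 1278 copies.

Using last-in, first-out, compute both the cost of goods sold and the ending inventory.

COGS = $12,972; ending inventory = $3,628

Oct 16, 1278 sold [LIFO — newest first]: 384 @ $9 + 260 @ $8 + 194 @ $10 + 328 @ $13 + 112 @ $11 = $12,972
Ending inventory: 179 @ $14 + 102 @ $11 = $3,628
Check: goods available $16,600 = COGS $12,972 + ending $3,628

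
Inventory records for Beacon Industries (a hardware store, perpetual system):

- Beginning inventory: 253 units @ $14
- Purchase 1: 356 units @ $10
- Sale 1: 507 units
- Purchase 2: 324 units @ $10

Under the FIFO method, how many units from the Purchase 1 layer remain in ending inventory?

102

Sale 1 (507) [FIFO — oldest first]: 253 @ $14 + 254 @ $10 = $6,082
Ending inventory: 102 @ $10 + 324 @ $10 = $4,260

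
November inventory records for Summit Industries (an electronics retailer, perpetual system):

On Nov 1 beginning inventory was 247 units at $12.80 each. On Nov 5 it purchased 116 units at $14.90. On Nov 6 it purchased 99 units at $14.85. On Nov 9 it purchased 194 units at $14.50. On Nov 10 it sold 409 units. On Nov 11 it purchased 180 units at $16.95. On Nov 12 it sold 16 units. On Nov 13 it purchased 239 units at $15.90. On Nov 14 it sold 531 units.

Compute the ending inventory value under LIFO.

Ending inventory = $1,523.20

Nov 10, 409 sold [LIFO — newest first]: 194 @ $14.50 + 99 @ $14.85 + 116 @ $14.90 = $6,011.55
Nov 12, 16 sold [LIFO — newest first]: 16 @ $16.95 = $271.20
Nov 14, 531 sold [LIFO — newest first]: 239 @ $15.90 + 164 @ $16.95 + 128 @ $12.80 = $8,218.30
Total COGS = $6,011.55 + $271.20 + $8,218.30 = $14,501.05
Ending inventory: 119 @ $12.80 = $1,523.20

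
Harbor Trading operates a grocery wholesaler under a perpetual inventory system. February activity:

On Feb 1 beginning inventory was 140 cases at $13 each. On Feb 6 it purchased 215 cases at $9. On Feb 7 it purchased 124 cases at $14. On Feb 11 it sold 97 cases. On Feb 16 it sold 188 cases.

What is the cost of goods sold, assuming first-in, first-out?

COGS = $3,125

Feb 11, 97 sold [FIFO — oldest first]: 97 @ $13 = $1,261
Feb 16, 188 sold [FIFO — oldest first]: 43 @ $13 + 145 @ $9 = $1,864
Total COGS = $1,261 + $1,864 = $3,125
Ending inventory: 70 @ $9 + 124 @ $14 = $2,366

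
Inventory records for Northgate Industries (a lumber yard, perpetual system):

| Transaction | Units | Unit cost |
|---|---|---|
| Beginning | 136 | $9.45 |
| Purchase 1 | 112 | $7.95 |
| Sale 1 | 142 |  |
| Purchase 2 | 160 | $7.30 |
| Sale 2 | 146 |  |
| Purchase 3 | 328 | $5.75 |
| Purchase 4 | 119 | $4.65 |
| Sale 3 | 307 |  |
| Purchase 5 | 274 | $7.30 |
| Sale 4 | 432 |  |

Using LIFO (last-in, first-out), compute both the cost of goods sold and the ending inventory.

COGS = $6,819.25; ending inventory = $963.90

Sale 1 (142) [LIFO — newest first]: 112 @ $7.95 + 30 @ $9.45 = $1,173.90
Sale 2 (146) [LIFO — newest first]: 146 @ $7.30 = $1,065.80
Sale 3 (307) [LIFO — newest first]: 119 @ $4.65 + 188 @ $5.75 = $1,634.35
Sale 4 (432) [LIFO — newest first]: 274 @ $7.30 + 140 @ $5.75 + 14 @ $7.30 + 4 @ $9.45 = $2,945.20
Total COGS = $1,173.90 + $1,065.80 + $1,634.35 + $2,945.20 = $6,819.25
Ending inventory: 102 @ $9.45 = $963.90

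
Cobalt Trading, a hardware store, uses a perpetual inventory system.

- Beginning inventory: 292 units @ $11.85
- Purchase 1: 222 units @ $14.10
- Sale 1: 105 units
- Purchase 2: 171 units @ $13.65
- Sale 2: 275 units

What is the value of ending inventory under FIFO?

Sale 1 (105) [FIFO — oldest first]: 105 @ $11.85 = $1,244.25
Sale 2 (275) [FIFO — oldest first]: 187 @ $11.85 + 88 @ $14.10 = $3,456.75
Total COGS = $1,244.25 + $3,456.75 = $4,701.00
Ending inventory: 134 @ $14.10 + 171 @ $13.65 = $4,223.55

Ending inventory = $4,223.55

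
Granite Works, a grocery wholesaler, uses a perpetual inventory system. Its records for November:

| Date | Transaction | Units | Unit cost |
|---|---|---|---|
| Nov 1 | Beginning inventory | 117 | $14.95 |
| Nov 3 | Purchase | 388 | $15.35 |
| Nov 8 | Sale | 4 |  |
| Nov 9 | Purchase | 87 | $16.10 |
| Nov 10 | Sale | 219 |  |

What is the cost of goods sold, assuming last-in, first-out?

Nov 8, 4 sold [LIFO — newest first]: 4 @ $15.35 = $61.40
Nov 10, 219 sold [LIFO — newest first]: 87 @ $16.10 + 132 @ $15.35 = $3,426.90
Total COGS = $61.40 + $3,426.90 = $3,488.30
Ending inventory: 117 @ $14.95 + 252 @ $15.35 = $5,617.35
Check: goods available $9,105.65 = COGS $3,488.30 + ending $5,617.35

COGS = $3,488.30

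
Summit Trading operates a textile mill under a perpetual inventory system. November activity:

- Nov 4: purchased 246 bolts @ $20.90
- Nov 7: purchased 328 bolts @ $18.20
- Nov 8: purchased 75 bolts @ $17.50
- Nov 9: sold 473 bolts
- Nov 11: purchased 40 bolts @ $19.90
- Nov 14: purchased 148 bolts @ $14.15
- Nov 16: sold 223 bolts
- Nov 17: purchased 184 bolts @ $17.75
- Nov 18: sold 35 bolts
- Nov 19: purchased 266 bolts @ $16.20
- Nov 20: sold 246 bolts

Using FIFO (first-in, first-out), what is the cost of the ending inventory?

Nov 9, 473 sold [FIFO — oldest first]: 246 @ $20.90 + 227 @ $18.20 = $9,272.80
Nov 16, 223 sold [FIFO — oldest first]: 101 @ $18.20 + 75 @ $17.50 + 40 @ $19.90 + 7 @ $14.15 = $4,045.75
Nov 18, 35 sold [FIFO — oldest first]: 35 @ $14.15 = $495.25
Nov 20, 246 sold [FIFO — oldest first]: 106 @ $14.15 + 140 @ $17.75 = $3,984.90
Total COGS = $9,272.80 + $4,045.75 + $495.25 + $3,984.90 = $17,798.70
Ending inventory: 44 @ $17.75 + 266 @ $16.20 = $5,090.20
Check: goods available $22,888.90 = COGS $17,798.70 + ending $5,090.20

Ending inventory = $5,090.20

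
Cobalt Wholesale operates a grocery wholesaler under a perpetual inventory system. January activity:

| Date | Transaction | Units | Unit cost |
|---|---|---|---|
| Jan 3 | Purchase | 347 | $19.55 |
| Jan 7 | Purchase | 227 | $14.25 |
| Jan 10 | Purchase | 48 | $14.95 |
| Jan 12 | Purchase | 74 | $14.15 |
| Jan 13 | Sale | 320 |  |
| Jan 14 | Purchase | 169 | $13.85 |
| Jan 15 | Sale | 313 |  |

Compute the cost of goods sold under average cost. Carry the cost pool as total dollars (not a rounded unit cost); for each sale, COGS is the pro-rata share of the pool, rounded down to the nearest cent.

After Jan 3: 347 on hand, pool $6,783.85 (≈ $19.5500 each)
After Jan 7: 574 on hand, pool $10,018.60 (≈ $17.4540 each)
After Jan 10: 622 on hand, pool $10,736.20 (≈ $17.2608 each)
After Jan 12: 696 on hand, pool $11,783.30 (≈ $16.9300 each)
Jan 13, sell 320: 320/696 × $11,783.30 → $5,417.60
After Jan 14: 545 on hand, pool $8,706.35 (≈ $15.9750 each)
Jan 15, sell 313: 313/545 × $8,706.35 → $5,000.16
Total COGS = $5,417.60 + $5,000.16 = $10,417.76
Ending inventory (cost pool remaining) = $3,706.19
Check: goods available $14,123.95 = COGS $10,417.76 + ending $3,706.19

COGS = $10,417.76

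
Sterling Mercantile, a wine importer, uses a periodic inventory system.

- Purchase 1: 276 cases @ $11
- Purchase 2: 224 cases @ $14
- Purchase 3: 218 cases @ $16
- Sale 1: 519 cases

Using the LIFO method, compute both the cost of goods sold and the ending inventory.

COGS = $7,471; ending inventory = $2,189

Sale 1 (519) [LIFO — newest first]: 218 @ $16 + 224 @ $14 + 77 @ $11 = $7,471
Ending inventory: 199 @ $11 = $2,189
Check: goods available $9,660 = COGS $7,471 + ending $2,189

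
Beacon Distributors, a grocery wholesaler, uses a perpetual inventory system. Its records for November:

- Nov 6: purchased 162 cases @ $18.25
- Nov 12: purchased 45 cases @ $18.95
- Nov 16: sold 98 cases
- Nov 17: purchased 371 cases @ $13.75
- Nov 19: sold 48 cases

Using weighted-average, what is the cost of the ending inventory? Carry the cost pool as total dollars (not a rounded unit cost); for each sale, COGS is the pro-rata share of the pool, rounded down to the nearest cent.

After Nov 6: 162 on hand, pool $2,956.50 (≈ $18.2500 each)
After Nov 12: 207 on hand, pool $3,809.25 (≈ $18.4022 each)
Nov 16, sell 98: 98/207 × $3,809.25 → $1,803.41
After Nov 17: 480 on hand, pool $7,107.09 (≈ $14.8064 each)
Nov 19, sell 48: 48/480 × $7,107.09 → $710.70
Total COGS = $1,803.41 + $710.70 = $2,514.11
Ending inventory (cost pool remaining) = $6,396.39

Ending inventory = $6,396.39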